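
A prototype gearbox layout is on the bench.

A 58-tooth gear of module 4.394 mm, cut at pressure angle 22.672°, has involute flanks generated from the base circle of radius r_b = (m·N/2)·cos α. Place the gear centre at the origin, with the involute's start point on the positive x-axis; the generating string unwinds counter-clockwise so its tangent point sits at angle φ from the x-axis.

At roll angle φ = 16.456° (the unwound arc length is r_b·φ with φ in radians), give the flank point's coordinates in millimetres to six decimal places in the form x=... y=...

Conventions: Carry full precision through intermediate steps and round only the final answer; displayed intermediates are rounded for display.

x=122.329385 y=0.920933

single-mesh involute tooth geometry (58T wheel at module 4.394)
pitch radius r_p = m·N/2 = 4.394·58/2 = 127.426000
base radius r_b = r_p·cos α = 127.426000·cos 22.672° = 117.579356
roll angle φ = 16.456° = 0.28721138 rad
x = r_b·(cos φ + φ·sin φ) = 122.329385
y = r_b·(sin φ − φ·cos φ) = 0.920933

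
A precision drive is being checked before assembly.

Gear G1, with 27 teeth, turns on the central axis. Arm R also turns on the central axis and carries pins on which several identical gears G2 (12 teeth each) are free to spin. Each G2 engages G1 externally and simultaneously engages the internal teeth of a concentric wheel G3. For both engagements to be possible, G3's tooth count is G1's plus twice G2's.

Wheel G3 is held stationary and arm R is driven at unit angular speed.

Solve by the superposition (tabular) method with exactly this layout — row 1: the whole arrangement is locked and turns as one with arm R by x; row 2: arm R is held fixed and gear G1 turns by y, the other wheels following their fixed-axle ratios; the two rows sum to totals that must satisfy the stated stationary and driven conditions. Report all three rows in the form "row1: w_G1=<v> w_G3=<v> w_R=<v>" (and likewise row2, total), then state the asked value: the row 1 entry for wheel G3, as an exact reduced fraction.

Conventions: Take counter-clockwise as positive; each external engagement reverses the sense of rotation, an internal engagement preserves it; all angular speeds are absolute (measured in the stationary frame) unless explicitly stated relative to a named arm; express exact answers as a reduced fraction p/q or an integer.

recognized (axles ride arm R): planetary set, 27/12/51 teeth
row 1 (train locked, turned with arm): all members turn x
superposition row 2 [arm held]: sun y, ring −(27/51)·y, arm 0
boundary: total ω_ring = x − (27/51)·y = 0 and total ω_arm = x = 1  ⇒  y = 17/9, x = 1
row 2 ring = −(27/51)·17/9 = -1
totals (row 1 + row 2): sun 1 + 17/9 = 26/9, ring 1 + (-1) = 0, arm 1 + 0 = 1
asked cell (row1, ring) = 1

row1: w_G1=1 w_G3=1 w_R=1
row2: w_G1=17/9 w_G3=-1 w_R=0
total: w_G1=26/9 w_G3=0 w_R=1
asked value: 1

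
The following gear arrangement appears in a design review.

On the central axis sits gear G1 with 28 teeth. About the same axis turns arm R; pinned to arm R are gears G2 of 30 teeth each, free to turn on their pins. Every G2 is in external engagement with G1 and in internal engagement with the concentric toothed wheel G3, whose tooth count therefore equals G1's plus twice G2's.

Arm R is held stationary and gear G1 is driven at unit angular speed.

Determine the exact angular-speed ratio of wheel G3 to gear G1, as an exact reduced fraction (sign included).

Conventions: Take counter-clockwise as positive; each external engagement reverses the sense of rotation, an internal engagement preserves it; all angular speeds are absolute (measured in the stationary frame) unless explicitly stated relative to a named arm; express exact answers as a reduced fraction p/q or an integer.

planetary set (28T centre, 30T on arm, 88T internal) — Willis relation
ring teeth: 28 + 2·30 = 88
28(ω_sun−ω_arm) = −88(ω_ring−ω_arm),  ω_arm = 0, ω_sun = 1
ω_ring = 0 − (28/88)(1−0) = -7/22
ω_out/ω_in = -7/22

-7/22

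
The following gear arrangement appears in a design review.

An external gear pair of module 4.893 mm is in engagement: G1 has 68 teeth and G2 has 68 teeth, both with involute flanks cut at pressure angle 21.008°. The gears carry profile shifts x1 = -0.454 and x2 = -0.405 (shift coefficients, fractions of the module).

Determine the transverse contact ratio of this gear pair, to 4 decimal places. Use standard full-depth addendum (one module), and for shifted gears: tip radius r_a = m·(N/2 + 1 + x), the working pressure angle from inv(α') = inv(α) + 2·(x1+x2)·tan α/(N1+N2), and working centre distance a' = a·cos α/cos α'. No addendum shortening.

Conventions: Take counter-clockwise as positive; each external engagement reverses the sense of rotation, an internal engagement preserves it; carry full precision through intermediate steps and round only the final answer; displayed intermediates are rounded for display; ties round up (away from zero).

recognized (one external pair, fixed centres): single-mesh tooth geometry, m = 4.893, N1 = 68, N2 = 68
base radii: r_b1 = 155.303981, r_b2 = 155.303981
tip radii: r_a1 = 169.033578, r_a2 = 169.273335
inv(α') = inv(21.008°) + 2·(-0.454-0.405)·tan α/(68+68) = 0.01251435  ⇒  α' = 18.90247°
a' = a·cos α / cos α' = 332.7240·cos 21.008°/cos 18.90247° = 328.313443
action lengths: √(r_a1²−r_b1²) = 66.730982, √(r_a2²−r_b2²) = 67.335989
base pitch p_b = π·m·cos α = 14.350054
CR = (66.730982 + 67.335989 − 328.313443·sin 18.90247°)/14.350054 = 1.930805
contact ratio ≈ 1.9308

1.9308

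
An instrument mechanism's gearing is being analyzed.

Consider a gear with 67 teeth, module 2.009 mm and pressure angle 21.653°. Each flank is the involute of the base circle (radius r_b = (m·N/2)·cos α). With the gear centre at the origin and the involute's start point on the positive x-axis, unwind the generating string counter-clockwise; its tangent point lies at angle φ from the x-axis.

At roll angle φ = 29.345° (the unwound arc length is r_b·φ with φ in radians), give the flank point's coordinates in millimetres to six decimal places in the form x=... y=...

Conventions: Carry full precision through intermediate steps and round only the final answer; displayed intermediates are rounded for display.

x=70.226389 y=2.728488

class = single-mesh tooth geometry [base-circle involute, m = 2.009, 67T]
pitch radius r_p = m·N/2 = 2.009·67/2 = 67.301500
base radius r_b = r_p·cos α = 67.301500·cos 21.653° = 62.552408
roll angle φ = 29.345° = 0.51216687 rad
x = r_b·(cos φ + φ·sin φ) = 70.226389
y = r_b·(sin φ − φ·cos φ) = 2.728488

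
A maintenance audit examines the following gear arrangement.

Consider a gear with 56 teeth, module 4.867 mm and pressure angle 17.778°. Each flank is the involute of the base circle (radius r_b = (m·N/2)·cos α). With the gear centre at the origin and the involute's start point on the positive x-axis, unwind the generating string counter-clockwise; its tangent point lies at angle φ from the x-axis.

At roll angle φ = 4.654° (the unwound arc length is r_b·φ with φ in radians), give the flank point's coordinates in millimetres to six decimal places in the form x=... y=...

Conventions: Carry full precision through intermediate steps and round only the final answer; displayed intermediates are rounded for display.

recognized (one wheel, involute flank): single-mesh tooth geometry, m = 4.867, N = 56
pitch radius r_p = m·N/2 = 4.867·56/2 = 136.276000
base radius r_b = r_p·cos α = 136.276000·cos 17.778° = 129.768371
roll angle φ = 4.654° = 0.08122762 rad
x = r_b·(cos φ + φ·sin φ) = 130.195767
y = r_b·(sin φ − φ·cos φ) = 0.023167

x=130.195767 y=0.023167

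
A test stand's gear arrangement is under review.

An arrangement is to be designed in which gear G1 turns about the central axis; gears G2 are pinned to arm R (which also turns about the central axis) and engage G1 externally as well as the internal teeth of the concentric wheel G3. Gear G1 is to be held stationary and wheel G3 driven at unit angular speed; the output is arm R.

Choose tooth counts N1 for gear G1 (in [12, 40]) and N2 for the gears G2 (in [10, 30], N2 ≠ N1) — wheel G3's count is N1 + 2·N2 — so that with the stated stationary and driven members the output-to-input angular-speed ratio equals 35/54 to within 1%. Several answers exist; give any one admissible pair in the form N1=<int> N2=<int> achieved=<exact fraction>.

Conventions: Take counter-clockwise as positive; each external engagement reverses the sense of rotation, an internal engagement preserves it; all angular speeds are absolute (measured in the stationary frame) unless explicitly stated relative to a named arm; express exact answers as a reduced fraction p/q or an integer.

planetary set to be sized for 35/54 (Willis relation)
Willis with ω_sun = 0: ω_arm/ω_ring = N3/(N1+N3); set equal to 35/54  ⇒  N3/N1 = (35/54)/(1 − 35/54) = 35/19
N3 = N1 + 2·N2  ⇒  N2/N1 = (N3/N1 − 1)/2 = (35/19 − 1)/2 = 8/19
smallest multiple with N1 ≥ 12 and N2 ≥ 10: k = 2  ⇒  N1 = 2·19 = 38, N2 = 2·8 = 16 (N1 ≤ 40, N2 ≤ 30, N2 ≠ N1 ✓), N3 = 38 + 2·16 = 70
check: N3/(N1+N3) with N1 = 38, N3 = 70 gives 35/54; |achieved − target| = 0 ≤ 7/1080 ✓

N1=38 N2=16 achieved=35/54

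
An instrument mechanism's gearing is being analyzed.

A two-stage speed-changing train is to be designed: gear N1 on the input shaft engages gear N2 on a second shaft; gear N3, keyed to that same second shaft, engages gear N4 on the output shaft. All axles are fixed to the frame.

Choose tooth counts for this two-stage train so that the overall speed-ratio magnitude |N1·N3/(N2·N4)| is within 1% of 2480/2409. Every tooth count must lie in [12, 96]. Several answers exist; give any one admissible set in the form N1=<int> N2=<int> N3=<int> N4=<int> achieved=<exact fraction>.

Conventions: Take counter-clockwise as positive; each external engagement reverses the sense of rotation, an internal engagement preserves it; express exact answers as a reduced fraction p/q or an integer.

topology: fixed-axis compound train — 2 stages, target 2480/2409
target = 2480/2409 in lowest terms: an exact hit needs N1·N3 = k·2480 and N2·N4 = k·2409 for one integer k, every count in [12, 96]; additionally prefer no 1:1 stage (N1 ≠ N2, N3 ≠ N4)
k = 1: N1·N3 = 2480 = 31·80, N2·N4 = 2409 = 33·73
achieved = 31·80/(33·73) = 2480/2409; |achieved − target| = 0 ≤ 124/12045 ✓

N1=31 N2=33 N3=80 N4=73 achieved=2480/2409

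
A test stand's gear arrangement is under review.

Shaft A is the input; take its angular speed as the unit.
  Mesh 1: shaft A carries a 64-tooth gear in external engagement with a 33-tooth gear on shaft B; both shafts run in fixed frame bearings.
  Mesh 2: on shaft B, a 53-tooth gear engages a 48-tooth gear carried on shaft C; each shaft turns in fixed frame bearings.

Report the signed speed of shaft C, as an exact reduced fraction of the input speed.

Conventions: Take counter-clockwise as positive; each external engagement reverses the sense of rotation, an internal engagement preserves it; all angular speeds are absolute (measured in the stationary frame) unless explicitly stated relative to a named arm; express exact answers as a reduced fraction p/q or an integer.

212/99

2-mesh fixed-axis compound train (all bearings frame-fixed)
mesh 1 [64T→33T]: |ω|/ω_in = 1×64/33 = 64/33, sense flips to −
mesh 2 [53T→48T]: |ω|/ω_in = (64/33)×53/48 = 212/99, sense flips to +
signed output speed (× input speed) = 212/99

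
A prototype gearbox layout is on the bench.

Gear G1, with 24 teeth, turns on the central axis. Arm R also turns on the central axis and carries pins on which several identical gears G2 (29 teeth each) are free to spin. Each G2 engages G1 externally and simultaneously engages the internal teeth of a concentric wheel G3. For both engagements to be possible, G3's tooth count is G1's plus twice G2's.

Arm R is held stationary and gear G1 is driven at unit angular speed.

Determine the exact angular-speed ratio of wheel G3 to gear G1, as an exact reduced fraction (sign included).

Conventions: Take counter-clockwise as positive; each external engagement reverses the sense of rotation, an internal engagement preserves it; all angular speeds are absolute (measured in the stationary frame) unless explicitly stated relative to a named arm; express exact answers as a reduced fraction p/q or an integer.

-12/41

recognized (axles ride arm R): planetary set, 24/29/82 teeth
ring teeth: 24 + 2·29 = 82
24(ω_sun−ω_arm) = −82(ω_ring−ω_arm),  ω_arm = 0, ω_sun = 1
ω_ring = 0 − (24/82)(1−0) = -12/41
ω_out/ω_in = -12/41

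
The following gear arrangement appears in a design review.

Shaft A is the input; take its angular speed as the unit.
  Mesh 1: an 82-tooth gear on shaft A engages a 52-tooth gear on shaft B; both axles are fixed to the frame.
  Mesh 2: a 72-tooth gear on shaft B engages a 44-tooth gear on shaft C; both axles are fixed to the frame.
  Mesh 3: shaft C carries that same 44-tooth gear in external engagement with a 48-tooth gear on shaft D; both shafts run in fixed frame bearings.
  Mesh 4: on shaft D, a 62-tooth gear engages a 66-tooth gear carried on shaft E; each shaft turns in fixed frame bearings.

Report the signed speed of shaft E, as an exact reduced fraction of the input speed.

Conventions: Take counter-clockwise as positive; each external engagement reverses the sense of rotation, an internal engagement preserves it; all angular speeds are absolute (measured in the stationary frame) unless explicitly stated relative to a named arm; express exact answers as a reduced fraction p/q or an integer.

4-mesh fixed-axis compound train (all bearings frame-fixed)
mesh 1 [82T→52T]: |ω|/ω_in = 1×82/52 = 41/26, sense flips to −
mesh 2 [72T→44T]: |ω|/ω_in = (41/26)×72/44 = 369/143, sense flips to +
mesh 3 [44T→48T]: |ω|/ω_in = (369/143)×44/48 = 123/52, sense flips to −
mesh 4 [62T→66T]: |ω|/ω_in = (123/52)×62/66 = 1271/572, sense flips to +
signed output speed (× input speed) = 1271/572

1271/572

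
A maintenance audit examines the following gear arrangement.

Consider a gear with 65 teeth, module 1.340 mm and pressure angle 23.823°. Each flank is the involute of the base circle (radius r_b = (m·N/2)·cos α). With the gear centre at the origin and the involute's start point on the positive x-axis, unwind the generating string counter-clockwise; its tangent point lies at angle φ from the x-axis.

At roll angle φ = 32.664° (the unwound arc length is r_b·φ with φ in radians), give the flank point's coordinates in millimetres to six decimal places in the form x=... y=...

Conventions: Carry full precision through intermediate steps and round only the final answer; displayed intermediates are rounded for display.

x=45.796886 y=2.381503

recognized (one wheel, involute flank): single-mesh tooth geometry, m = 1.340, N = 65
pitch radius r_p = m·N/2 = 1.340·65/2 = 43.550000
base radius r_b = r_p·cos α = 43.550000·cos 23.823° = 39.839436
roll angle φ = 32.664° = 0.57009435 rad
x = r_b·(cos φ + φ·sin φ) = 45.796886
y = r_b·(sin φ − φ·cos φ) = 2.381503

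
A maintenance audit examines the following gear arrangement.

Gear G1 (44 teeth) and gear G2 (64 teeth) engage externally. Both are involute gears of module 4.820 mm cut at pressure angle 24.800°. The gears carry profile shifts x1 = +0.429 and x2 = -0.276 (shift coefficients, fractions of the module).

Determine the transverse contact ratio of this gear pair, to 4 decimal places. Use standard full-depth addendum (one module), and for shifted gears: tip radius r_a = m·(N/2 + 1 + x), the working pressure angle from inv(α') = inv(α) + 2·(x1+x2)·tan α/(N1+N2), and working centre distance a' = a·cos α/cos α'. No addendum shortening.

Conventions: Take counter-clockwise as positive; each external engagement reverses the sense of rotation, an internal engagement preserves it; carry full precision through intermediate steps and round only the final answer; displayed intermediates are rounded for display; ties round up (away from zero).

1.5103

recognized (one external pair, fixed centres): single-mesh tooth geometry, m = 4.820, N1 = 44, N2 = 64
base radii: r_b1 = 96.260724, r_b2 = 140.015598
tip radii: r_a1 = 112.927780, r_a2 = 157.729680
inv(α') = inv(24.800°) + 2·(+0.429-0.276)·tan α/(44+64) = 0.03053240  ⇒  α' = 25.14581°
a' = a·cos α / cos α' = 260.2800·cos 24.800°/cos 25.14581° = 261.012665
action lengths: √(r_a1²−r_b1²) = 59.047071, √(r_a2²−r_b2²) = 72.624267
base pitch p_b = π·m·cos α = 13.745999
CR = (59.047071 + 72.624267 − 261.012665·sin 25.14581°)/13.745999 = 1.510328
contact ratio ≈ 1.5103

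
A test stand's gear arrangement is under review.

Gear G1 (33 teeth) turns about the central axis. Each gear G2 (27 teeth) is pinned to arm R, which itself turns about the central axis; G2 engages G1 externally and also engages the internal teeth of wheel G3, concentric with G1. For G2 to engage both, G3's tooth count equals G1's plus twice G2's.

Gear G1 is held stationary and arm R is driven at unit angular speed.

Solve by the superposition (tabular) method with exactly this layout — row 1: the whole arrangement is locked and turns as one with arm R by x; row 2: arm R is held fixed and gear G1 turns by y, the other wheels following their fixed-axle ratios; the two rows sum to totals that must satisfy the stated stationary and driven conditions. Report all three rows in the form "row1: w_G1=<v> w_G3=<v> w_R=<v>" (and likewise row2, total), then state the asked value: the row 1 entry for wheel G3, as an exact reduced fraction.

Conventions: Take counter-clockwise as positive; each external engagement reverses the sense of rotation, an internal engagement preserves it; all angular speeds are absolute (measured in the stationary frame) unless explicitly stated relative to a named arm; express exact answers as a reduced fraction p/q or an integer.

planetary set (33T centre, 27T on arm, 87T internal) — Willis relation
row 1 (train locked, turned with arm): all members turn x
superposition row 2 [arm held]: sun y, ring −(33/87)·y, arm 0
boundary: total ω_sun = x + y = 0 and total ω_arm = x = 1  ⇒  y = -1, x = 1
row 2 ring = −(33/87)·(-1) = 11/29
totals (row 1 + row 2): sun 1 + (-1) = 0, ring 1 + 11/29 = 40/29, arm 1 + 0 = 1
asked cell (row1, ring) = 1

row1: w_G1=1 w_G3=1 w_R=1
row2: w_G1=-1 w_G3=11/29 w_R=0
total: w_G1=0 w_G3=40/29 w_R=1
asked value: 1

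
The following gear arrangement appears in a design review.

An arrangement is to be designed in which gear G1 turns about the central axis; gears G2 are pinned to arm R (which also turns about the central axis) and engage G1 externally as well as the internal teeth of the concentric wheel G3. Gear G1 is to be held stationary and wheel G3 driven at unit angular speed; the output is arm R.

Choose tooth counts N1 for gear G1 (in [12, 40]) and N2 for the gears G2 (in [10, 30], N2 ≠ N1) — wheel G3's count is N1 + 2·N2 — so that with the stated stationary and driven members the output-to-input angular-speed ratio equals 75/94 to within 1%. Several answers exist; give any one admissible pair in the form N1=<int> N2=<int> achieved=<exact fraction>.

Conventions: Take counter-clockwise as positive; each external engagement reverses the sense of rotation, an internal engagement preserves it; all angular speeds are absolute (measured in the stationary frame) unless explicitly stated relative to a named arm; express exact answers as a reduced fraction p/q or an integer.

N1=19 N2=28 achieved=75/94

class = planetary set [ratio 75/94 wanted; Willis about the carrier]
Willis with ω_sun = 0: ω_arm/ω_ring = N3/(N1+N3); set equal to 75/94  ⇒  N3/N1 = (75/94)/(1 − 75/94) = 75/19
N3 = N1 + 2·N2  ⇒  N2/N1 = (N3/N1 − 1)/2 = (75/19 − 1)/2 = 28/19
smallest multiple with N1 ≥ 12 and N2 ≥ 10: k = 1  ⇒  N1 = 1·19 = 19, N2 = 1·28 = 28 (N1 ≤ 40, N2 ≤ 30, N2 ≠ N1 ✓), N3 = 19 + 2·28 = 75
check: N3/(N1+N3) with N1 = 19, N3 = 75 gives 75/94; |achieved − target| = 0 ≤ 3/376 ✓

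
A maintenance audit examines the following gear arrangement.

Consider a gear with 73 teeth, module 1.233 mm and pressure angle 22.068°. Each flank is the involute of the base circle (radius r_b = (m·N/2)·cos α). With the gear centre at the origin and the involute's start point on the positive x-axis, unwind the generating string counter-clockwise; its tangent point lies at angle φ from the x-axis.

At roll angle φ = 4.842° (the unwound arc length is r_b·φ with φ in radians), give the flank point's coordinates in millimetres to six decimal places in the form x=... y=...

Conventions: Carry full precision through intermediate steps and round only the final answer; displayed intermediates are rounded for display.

class = single-mesh tooth geometry [base-circle involute, m = 1.233, 73T]
pitch radius r_p = m·N/2 = 1.233·73/2 = 45.004500
base radius r_b = r_p·cos α = 45.004500·cos 22.068° = 41.707408
roll angle φ = 4.842° = 0.08450884 rad
x = r_b·(cos φ + φ·sin φ) = 41.856074
y = r_b·(sin φ − φ·cos φ) = 0.008385

x=41.856074 y=0.008385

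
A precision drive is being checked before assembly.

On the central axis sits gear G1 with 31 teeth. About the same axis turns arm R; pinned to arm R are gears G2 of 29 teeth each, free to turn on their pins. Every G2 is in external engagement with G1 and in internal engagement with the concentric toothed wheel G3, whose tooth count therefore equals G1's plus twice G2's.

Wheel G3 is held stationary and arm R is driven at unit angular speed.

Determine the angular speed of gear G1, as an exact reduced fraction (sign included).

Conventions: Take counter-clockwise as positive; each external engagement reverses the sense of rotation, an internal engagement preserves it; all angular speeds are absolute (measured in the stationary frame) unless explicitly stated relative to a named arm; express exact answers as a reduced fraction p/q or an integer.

120/31

planetary set (31T centre, 29T on arm, 89T internal) — Willis relation
ring teeth: 31 + 2·29 = 89
31(ω_sun−ω_arm) = −89(ω_ring−ω_arm),  ω_ring = 0, ω_arm = 1
ω_sun = 1 − (89/31)(0−1) = 120/31
exact speed ratio = 120/31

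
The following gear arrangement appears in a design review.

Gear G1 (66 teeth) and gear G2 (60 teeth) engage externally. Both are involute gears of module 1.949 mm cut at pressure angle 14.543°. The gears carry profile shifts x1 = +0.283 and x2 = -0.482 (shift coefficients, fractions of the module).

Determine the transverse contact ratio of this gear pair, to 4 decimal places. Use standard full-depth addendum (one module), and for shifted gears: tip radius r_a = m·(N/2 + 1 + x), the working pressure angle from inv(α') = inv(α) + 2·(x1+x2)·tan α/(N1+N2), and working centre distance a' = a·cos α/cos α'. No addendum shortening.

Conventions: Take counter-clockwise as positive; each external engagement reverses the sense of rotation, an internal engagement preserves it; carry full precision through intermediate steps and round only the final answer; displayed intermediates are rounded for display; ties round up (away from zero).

topology: single-mesh involute geometry — m = 1.949, 66T/60T pair
base radii: r_b1 = 62.256249, r_b2 = 56.596590
tip radii: r_a1 = 66.817567, r_a2 = 59.479582
inv(α') = inv(14.543°) + 2·(+0.283-0.482)·tan α/(66+60) = 0.00477576  ⇒  α' = 13.80725°
a' = a·cos α / cos α' = 122.7870·cos 14.543°/cos 13.80725° = 122.389392
action lengths: √(r_a1²−r_b1²) = 24.264105, √(r_a2²−r_b2²) = 18.293352
base pitch p_b = π·m·cos α = 5.926781
CR = (24.264105 + 18.293352 − 122.389392·sin 13.80725°)/5.926781 = 2.252226
contact ratio ≈ 2.2522

2.2522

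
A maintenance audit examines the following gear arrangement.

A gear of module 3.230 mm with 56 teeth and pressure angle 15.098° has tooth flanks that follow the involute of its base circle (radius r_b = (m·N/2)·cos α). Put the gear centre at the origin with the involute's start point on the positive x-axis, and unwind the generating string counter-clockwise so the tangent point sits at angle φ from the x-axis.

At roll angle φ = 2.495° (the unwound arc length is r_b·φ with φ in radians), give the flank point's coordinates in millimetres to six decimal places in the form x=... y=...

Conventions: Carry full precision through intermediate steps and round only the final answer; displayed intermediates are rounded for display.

topology: single-mesh involute geometry — m = 3.230, N = 56
pitch radius r_p = m·N/2 = 3.230·56/2 = 90.440000
base radius r_b = r_p·cos α = 90.440000·cos 15.098° = 87.318167
roll angle φ = 2.495° = 0.04354596 rad
x = r_b·(cos φ + φ·sin φ) = 87.400916
y = r_b·(sin φ − φ·cos φ) = 0.002403

x=87.400916 y=0.002403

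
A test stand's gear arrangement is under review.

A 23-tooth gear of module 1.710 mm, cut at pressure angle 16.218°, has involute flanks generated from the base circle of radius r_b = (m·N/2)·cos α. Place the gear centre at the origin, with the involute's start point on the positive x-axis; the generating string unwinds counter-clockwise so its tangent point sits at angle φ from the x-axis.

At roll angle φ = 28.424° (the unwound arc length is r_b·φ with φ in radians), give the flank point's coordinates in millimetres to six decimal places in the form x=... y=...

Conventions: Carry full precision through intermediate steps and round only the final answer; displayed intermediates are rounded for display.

x=21.064990 y=0.749719

single-mesh involute tooth geometry (23T wheel at module 1.710)
pitch radius r_p = m·N/2 = 1.710·23/2 = 19.665000
base radius r_b = r_p·cos α = 19.665000·cos 16.218° = 18.882451
roll angle φ = 28.424° = 0.49609239 rad
x = r_b·(cos φ + φ·sin φ) = 21.064990
y = r_b·(sin φ − φ·cos φ) = 0.749719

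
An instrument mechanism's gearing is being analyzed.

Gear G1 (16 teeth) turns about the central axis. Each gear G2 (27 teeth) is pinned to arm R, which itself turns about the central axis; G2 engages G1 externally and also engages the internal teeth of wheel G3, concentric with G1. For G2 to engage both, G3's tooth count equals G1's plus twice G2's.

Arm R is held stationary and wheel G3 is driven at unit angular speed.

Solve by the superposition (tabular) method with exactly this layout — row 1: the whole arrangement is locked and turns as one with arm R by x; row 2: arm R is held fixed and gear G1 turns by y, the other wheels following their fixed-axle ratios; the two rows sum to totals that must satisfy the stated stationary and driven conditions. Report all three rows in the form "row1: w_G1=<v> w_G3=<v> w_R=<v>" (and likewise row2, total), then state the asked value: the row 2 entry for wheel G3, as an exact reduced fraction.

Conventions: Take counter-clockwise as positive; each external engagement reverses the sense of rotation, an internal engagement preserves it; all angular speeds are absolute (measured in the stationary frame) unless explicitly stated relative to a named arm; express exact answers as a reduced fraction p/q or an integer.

row1: w_G1=0 w_G3=0 w_R=0
row2: w_G1=-35/8 w_G3=1 w_R=0
total: w_G1=-35/8 w_G3=1 w_R=0
asked value: 1

class = planetary set [G3 = 16+2·27 = 70; Willis about the carrier]
row 1 (train locked, turned with arm): all members turn x
row 2: sun turns y, ring = −(16/70)·y, arm 0
boundary: total ω_arm = x = 0 and total ω_ring = x − (16/70)·y = 1  ⇒  y = -35/8, x = 0
row 2 ring = −(16/70)·(-35/8) = 1
totals (row 1 + row 2): sun 0 + (-35/8) = -35/8, ring 0 + 1 = 1, arm 0 + 0 = 0
asked cell (row2, ring) = 1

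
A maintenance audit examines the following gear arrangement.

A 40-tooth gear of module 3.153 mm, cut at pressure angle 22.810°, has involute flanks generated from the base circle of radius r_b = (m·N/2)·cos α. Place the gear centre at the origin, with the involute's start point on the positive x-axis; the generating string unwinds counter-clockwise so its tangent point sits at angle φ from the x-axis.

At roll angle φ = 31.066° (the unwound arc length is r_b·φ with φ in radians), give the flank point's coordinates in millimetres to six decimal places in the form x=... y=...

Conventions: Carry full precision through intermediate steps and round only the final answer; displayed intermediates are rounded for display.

x=66.055068 y=2.998705

topology: single-mesh involute geometry — m = 3.153, N = 40
pitch radius r_p = m·N/2 = 3.153·40/2 = 63.060000
base radius r_b = r_p·cos α = 63.060000·cos 22.810° = 58.128424
roll angle φ = 31.066° = 0.54220399 rad
x = r_b·(cos φ + φ·sin φ) = 66.055068
y = r_b·(sin φ − φ·cos φ) = 2.998705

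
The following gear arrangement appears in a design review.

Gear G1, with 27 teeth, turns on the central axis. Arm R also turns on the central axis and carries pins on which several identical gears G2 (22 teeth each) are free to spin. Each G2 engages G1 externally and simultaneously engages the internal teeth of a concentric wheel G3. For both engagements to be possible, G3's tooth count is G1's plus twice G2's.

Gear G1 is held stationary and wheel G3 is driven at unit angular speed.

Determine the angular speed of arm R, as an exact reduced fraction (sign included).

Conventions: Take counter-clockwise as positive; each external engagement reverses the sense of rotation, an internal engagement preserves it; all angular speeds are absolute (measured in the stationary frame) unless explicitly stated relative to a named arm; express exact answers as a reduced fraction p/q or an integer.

class = planetary set [G3 = 27+2·22 = 71; Willis about the carrier]
ring teeth: 27 + 2·22 = 71
27(ω_sun−ω_arm) = −71(ω_ring−ω_arm),  ω_sun = 0, ω_ring = 1
27(0−ω_arm) = −71(1−ω_arm)  ⇒  98·ω_arm = 71  ⇒  ω_arm = 71/98
exact speed ratio = 71/98

71/98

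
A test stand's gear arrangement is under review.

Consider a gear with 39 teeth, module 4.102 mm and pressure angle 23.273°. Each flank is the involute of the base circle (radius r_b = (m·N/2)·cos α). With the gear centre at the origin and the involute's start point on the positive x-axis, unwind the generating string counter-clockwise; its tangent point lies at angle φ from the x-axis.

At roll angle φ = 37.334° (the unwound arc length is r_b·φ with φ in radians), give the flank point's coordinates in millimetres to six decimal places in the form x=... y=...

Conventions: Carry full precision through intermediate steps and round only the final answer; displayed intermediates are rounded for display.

recognized (one wheel, involute flank): single-mesh tooth geometry, m = 4.102, N = 39
pitch radius r_p = m·N/2 = 4.102·39/2 = 79.989000
base radius r_b = r_p·cos α = 79.989000·cos 23.273° = 73.480509
roll angle φ = 37.334° = 0.65160122 rad
x = r_b·(cos φ + φ·sin φ) = 87.462677
y = r_b·(sin φ − φ·cos φ) = 6.492977

x=87.462677 y=6.492977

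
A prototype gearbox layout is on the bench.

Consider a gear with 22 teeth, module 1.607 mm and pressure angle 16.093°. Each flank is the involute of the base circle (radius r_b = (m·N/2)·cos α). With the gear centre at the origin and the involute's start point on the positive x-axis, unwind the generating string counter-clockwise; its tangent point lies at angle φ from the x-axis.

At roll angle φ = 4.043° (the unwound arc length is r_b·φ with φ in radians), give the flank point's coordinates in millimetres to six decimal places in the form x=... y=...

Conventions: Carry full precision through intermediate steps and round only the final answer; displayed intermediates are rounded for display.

x=17.026524 y=0.001988

recognized (one wheel, involute flank): single-mesh tooth geometry, m = 1.607, N = 22
pitch radius r_p = m·N/2 = 1.607·22/2 = 17.677000
base radius r_b = r_p·cos α = 17.677000·cos 16.093° = 16.984292
roll angle φ = 4.043° = 0.07056366 rad
x = r_b·(cos φ + φ·sin φ) = 17.026524
y = r_b·(sin φ − φ·cos φ) = 0.001988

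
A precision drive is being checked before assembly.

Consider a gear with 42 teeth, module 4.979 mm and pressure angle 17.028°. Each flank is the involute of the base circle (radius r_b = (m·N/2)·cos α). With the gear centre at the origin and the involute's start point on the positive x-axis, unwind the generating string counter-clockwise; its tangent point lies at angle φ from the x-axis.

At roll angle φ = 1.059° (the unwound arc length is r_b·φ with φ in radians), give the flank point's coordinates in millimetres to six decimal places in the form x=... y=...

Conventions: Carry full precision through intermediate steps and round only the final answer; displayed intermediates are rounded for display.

x=99.992393 y=0.000210

topology: single-mesh involute geometry — m = 4.979, N = 42
pitch radius r_p = m·N/2 = 4.979·42/2 = 104.559000
base radius r_b = r_p·cos α = 104.559000·cos 17.028° = 99.975318
roll angle φ = 1.059° = 0.01848304 rad
x = r_b·(cos φ + φ·sin φ) = 99.992393
y = r_b·(sin φ − φ·cos φ) = 0.000210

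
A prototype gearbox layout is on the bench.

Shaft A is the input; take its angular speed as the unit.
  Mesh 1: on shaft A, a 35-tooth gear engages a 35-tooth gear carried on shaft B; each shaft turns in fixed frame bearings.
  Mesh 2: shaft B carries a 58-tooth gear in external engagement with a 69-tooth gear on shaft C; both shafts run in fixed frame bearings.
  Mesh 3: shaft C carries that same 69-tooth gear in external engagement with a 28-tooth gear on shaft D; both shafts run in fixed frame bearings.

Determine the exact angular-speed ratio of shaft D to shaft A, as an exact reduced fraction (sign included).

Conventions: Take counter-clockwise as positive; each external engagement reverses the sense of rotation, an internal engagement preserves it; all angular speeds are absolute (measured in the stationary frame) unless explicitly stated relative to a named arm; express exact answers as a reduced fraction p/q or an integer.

-29/14

class = fixed-axis compound train [3 meshes; 3 ratios multiply, 3 sense flips]
mesh 1 [35T→35T]: running ratio 1, sense −
mesh 2 [58T→69T]: running ratio 58/69, sense +
mesh 3 [69T→28T]: running ratio 29/14, sense −
ω_out/ω_in = -29/14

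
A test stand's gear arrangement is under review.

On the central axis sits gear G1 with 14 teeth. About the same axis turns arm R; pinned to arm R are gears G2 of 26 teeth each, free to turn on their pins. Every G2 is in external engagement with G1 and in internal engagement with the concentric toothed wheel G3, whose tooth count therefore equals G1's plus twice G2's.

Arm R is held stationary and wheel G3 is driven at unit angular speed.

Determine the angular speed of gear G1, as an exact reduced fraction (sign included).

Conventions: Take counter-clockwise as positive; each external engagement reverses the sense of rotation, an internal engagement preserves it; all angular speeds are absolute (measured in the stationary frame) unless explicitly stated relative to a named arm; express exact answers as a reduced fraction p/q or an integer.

recognized (axles ride arm R): planetary set, 14/26/66 teeth
ring teeth: 14 + 2·26 = 66
14(ω_sun−ω_arm) = −66(ω_ring−ω_arm),  ω_arm = 0, ω_ring = 1
ω_sun = 0 − (66/14)(1−0) = -33/7
exact speed ratio = -33/7

-33/7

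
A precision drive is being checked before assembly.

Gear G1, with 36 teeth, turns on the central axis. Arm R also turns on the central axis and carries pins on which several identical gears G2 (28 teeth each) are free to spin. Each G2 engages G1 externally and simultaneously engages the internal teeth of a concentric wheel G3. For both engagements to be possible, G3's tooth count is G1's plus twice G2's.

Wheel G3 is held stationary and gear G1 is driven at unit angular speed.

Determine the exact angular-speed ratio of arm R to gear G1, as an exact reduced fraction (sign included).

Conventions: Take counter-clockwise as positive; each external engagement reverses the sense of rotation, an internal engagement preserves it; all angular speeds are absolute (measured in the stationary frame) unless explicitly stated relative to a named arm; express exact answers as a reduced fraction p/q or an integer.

topology: planetary set — G1 36T / G2 28T / G3 92T, arm = carrier (Willis)
ring teeth: 36 + 2·28 = 92
36(ω_sun−ω_arm) = −92(ω_ring−ω_arm),  ω_ring = 0, ω_sun = 1
36(1−ω_arm) = −92(0−ω_arm)  ⇒  128·ω_arm = 36  ⇒  ω_arm = 9/32
ω_out/ω_in = 9/32

9/32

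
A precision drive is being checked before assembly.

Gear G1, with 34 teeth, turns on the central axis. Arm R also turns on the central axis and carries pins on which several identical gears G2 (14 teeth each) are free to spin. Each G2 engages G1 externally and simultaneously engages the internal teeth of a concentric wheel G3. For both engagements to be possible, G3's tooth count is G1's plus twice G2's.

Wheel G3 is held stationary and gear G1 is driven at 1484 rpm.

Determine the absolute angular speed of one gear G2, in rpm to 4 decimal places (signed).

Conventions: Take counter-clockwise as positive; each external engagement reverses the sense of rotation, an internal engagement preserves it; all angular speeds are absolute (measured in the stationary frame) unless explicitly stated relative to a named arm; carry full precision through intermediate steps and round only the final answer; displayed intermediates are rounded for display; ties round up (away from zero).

planetary set (34T centre, 14T on arm, 62T internal) — Willis relation
normalise by the input: solve with ω_sun = 1, then scale by 1484 rpm
ring teeth: 34 + 2·14 = 62
34(ω_sun−ω_arm) = −62(ω_ring−ω_arm),  ω_ring = 0, ω_sun = 1
34(1−ω_arm) = −62(0−ω_arm)  ⇒  96·ω_arm = 34  ⇒  ω_arm = 17/48
sun–planet mesh: 34·(1−17/48) = −14·(ω_p−ω_arm)  ⇒  ω_p−ω_arm = -527/336
ω_p = 17/48 − 527/336 = -17/14
scale: ω_p = -17/14 × 1484 rpm = -1802.0000 rpm

-1802.0000 rpm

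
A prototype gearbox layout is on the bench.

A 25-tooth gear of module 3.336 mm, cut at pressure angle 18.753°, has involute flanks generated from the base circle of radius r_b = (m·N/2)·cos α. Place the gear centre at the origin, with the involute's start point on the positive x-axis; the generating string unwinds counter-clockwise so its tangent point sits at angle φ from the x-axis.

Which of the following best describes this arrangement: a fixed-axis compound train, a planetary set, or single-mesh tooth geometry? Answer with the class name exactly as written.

single-mesh tooth geometry

recognized (one wheel, involute flank): single-mesh tooth geometry, m = 3.336, N = 25
classification: single-mesh tooth geometry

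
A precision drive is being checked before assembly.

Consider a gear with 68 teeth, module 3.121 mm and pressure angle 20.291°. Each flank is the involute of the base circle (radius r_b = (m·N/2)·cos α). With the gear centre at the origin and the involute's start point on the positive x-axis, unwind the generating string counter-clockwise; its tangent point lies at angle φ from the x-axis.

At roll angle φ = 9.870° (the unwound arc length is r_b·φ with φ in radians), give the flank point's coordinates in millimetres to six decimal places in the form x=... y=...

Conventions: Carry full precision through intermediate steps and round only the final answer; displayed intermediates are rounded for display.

recognized (one wheel, involute flank): single-mesh tooth geometry, m = 3.121, N = 68
pitch radius r_p = m·N/2 = 3.121·68/2 = 106.114000
base radius r_b = r_p·cos α = 106.114000·cos 20.291° = 99.528928
roll angle φ = 9.870° = 0.17226400 rad
x = r_b·(cos φ + φ·sin φ) = 100.994745
y = r_b·(sin φ − φ·cos φ) = 0.169092

x=100.994745 y=0.169092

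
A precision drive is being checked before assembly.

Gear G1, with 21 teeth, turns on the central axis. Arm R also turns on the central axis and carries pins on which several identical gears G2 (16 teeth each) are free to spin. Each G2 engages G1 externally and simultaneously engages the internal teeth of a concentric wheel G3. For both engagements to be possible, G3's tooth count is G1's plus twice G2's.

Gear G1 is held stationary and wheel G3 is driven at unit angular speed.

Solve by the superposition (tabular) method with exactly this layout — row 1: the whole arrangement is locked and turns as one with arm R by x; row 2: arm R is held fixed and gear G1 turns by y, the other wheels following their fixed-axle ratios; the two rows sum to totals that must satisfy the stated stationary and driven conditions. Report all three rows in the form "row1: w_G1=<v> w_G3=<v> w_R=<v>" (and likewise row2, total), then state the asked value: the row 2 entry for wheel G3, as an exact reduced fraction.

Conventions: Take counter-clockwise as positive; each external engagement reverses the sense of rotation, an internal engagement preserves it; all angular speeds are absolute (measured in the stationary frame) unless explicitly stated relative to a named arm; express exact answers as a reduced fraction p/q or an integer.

recognized (axles ride arm R): planetary set, 21/16/53 teeth
row 1: whole set turns with the arm by x
superposition row 2 [arm held]: sun y, ring −(21/53)·y, arm 0
boundary: total ω_sun = x + y = 0 and total ω_ring = x − (21/53)·y = 1  ⇒  y = -53/74, x = 53/74
row 2 ring = −(21/53)·(-53/74) = 21/74
totals (row 1 + row 2): sun 53/74 + (-53/74) = 0, ring 53/74 + 21/74 = 1, arm 53/74 + 0 = 53/74
asked cell (row2, ring) = 21/74

row1: w_G1=53/74 w_G3=53/74 w_R=53/74
row2: w_G1=-53/74 w_G3=21/74 w_R=0
total: w_G1=0 w_G3=1 w_R=53/74
asked value: 21/74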